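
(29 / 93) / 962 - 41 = -3668077 / 89466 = -41.00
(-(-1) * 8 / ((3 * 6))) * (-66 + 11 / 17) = -4444 / 153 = -29.05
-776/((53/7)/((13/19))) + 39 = -31343/1007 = -31.13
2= 2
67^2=4489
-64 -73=-137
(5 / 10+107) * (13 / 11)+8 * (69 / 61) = 182639 / 1342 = 136.09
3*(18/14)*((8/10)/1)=108/35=3.09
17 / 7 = 2.43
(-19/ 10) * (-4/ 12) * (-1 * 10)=-19/ 3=-6.33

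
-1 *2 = -2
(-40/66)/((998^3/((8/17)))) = -20/69705090939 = -0.00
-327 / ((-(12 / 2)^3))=109 / 72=1.51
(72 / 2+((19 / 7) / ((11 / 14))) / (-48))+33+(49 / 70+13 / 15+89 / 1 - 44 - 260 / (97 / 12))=10669541 / 128040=83.33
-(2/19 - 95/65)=335/247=1.36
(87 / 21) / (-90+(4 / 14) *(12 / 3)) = -29 / 622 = -0.05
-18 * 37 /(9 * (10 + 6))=-37 /8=-4.62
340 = 340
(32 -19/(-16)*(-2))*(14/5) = 1659/20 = 82.95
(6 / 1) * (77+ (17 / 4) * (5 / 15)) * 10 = 4705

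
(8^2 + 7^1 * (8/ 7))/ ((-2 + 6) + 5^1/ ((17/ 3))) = 1224/ 83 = 14.75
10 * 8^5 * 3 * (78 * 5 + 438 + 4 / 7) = 5701632000 / 7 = 814518857.14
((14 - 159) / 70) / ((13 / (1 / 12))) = -0.01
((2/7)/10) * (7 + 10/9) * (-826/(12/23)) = -366.89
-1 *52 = -52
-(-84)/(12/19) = 133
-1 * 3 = -3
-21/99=-7/33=-0.21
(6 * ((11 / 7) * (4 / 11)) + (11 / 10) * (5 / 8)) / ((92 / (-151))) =-69611 / 10304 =-6.76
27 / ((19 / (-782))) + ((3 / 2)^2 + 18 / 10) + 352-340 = -416181 / 380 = -1095.21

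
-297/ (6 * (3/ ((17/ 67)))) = -561/ 134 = -4.19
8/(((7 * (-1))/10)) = -80/7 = -11.43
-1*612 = -612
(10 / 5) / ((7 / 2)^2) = 8 / 49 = 0.16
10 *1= 10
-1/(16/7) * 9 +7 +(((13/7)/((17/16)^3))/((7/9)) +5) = 38722785/3851792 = 10.05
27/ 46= 0.59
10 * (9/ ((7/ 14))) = 180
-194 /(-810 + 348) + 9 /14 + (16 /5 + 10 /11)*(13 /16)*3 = 102367 /9240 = 11.08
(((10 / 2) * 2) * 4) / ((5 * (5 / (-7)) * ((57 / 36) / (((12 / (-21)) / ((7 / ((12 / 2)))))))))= 3.46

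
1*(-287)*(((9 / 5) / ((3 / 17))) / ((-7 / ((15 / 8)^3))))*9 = 12702825 / 512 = 24810.21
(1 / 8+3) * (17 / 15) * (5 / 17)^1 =1.04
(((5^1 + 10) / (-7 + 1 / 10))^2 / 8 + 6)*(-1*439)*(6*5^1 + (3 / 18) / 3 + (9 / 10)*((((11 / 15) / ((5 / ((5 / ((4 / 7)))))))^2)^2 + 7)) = -570060101146009 / 5078400000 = -112251.91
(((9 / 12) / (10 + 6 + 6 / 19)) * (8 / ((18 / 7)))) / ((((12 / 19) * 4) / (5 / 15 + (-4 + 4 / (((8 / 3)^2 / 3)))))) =-48013 / 428544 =-0.11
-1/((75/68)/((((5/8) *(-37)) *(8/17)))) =148/15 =9.87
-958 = -958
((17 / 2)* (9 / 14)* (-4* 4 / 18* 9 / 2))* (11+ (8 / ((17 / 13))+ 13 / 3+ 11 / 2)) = -8247 / 14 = -589.07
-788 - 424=-1212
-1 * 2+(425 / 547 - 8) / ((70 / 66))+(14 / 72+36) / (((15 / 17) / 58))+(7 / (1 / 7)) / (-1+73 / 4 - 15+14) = 31897817173 / 13439790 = 2373.39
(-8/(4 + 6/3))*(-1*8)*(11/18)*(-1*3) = -176/9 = -19.56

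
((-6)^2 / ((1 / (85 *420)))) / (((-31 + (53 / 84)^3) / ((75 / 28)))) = -2040383520000 / 18224947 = -111955.53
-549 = -549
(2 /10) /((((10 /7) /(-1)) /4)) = -14 /25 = -0.56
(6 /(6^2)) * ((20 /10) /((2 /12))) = 2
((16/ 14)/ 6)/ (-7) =-0.03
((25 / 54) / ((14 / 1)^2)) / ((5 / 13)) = 65 / 10584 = 0.01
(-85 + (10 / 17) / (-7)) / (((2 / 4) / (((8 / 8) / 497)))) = -20250 / 59143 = -0.34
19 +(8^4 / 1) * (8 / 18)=16555 / 9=1839.44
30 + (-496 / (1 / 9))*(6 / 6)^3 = -4434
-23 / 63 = -0.37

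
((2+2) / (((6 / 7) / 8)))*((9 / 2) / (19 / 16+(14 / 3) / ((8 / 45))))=2688 / 439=6.12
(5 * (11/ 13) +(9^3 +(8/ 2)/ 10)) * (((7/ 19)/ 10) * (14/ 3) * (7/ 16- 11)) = -15187991/ 11400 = -1332.28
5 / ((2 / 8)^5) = 5120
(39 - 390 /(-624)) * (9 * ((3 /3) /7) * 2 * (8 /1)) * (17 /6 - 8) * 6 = -176886 /7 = -25269.43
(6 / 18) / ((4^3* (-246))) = -0.00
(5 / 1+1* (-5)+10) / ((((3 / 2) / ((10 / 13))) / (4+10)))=2800 / 39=71.79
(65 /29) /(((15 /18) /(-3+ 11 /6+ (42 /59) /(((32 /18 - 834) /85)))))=-610285 /183077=-3.33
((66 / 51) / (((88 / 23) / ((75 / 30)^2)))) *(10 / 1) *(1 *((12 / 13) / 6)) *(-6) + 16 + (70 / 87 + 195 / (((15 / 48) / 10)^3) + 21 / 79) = 19411227230185 / 3037866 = 6389757.56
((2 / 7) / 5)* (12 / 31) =24 / 1085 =0.02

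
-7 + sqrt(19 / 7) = -7 + sqrt(133) / 7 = -5.35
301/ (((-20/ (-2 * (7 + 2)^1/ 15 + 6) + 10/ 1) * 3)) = 86/ 5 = 17.20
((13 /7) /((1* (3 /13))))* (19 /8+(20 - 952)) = -418951 /56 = -7481.27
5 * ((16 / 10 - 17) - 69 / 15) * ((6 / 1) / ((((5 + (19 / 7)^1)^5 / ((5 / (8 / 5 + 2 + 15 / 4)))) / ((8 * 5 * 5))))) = -42875000 / 14348907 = -2.99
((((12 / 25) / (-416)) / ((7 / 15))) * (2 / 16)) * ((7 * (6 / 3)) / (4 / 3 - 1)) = -27 / 2080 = -0.01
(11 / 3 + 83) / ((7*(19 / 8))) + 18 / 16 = 20231 / 3192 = 6.34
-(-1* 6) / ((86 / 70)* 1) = 4.88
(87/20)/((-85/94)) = -4089/850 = -4.81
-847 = -847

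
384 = 384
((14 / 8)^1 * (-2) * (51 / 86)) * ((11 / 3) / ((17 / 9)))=-693 / 172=-4.03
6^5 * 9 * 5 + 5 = 349925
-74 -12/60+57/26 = -9361/130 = -72.01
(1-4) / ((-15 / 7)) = 7 / 5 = 1.40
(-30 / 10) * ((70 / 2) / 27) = -3.89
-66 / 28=-33 / 14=-2.36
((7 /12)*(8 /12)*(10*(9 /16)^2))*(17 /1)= 20.92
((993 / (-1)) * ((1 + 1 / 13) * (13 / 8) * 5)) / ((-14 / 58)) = 35996.25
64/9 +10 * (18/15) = 172/9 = 19.11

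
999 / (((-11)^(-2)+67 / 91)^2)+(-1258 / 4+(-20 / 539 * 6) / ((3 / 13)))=53856543180039 / 36224682956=1486.74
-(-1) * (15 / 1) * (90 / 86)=675 / 43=15.70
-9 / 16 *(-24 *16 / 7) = 216 / 7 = 30.86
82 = 82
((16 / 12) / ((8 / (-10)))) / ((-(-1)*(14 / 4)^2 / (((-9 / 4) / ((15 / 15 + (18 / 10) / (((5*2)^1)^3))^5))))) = 46875000000000000000 / 154508095188290118401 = 0.30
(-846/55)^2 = 715716/3025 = 236.60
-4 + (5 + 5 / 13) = 18 / 13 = 1.38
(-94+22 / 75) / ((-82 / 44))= 154616 / 3075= 50.28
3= 3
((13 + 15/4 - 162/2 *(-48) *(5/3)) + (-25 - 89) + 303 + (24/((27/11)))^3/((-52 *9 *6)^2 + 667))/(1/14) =1076134720566115/11497104198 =93600.50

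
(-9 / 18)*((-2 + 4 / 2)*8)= 0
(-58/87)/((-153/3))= 2/153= 0.01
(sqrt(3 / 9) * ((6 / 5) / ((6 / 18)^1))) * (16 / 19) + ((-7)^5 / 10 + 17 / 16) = -134371 / 80 + 96 * sqrt(3) / 95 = -1677.89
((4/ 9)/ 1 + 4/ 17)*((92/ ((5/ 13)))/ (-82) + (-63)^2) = 84556888/ 31365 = 2695.90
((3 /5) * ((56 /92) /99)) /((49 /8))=16 /26565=0.00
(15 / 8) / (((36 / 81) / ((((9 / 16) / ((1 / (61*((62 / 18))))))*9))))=2297565 / 512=4487.43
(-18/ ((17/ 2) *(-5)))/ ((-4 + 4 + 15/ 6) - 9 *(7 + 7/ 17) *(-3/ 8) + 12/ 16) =72/ 4805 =0.01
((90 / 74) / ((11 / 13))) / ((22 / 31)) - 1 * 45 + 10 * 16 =1047845 / 8954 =117.03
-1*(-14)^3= 2744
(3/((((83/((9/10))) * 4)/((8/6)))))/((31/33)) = 297/25730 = 0.01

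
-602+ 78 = -524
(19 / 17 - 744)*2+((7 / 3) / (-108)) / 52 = -425546903 / 286416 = -1485.77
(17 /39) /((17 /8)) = 8 /39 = 0.21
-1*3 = -3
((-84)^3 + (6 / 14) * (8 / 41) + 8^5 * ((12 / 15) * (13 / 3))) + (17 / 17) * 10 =-2062517678 / 4305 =-479098.18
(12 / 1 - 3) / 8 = 9 / 8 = 1.12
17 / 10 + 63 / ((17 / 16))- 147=-14621 / 170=-86.01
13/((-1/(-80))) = 1040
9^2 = 81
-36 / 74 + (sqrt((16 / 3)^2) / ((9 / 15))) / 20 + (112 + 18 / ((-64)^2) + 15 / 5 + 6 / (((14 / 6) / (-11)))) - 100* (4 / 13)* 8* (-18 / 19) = 377180735861 / 1179150336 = 319.88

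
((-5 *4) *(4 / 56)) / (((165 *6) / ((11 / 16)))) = -1 / 1008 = -0.00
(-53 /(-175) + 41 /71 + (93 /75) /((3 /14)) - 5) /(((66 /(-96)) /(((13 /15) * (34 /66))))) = -1.08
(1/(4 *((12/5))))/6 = 5/288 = 0.02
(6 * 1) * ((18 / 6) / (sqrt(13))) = 4.99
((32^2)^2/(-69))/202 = -524288/6969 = -75.23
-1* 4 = -4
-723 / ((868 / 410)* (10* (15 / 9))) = -88929 / 4340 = -20.49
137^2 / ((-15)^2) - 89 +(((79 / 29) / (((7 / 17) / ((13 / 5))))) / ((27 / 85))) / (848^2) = -550038105941 / 98535225600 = -5.58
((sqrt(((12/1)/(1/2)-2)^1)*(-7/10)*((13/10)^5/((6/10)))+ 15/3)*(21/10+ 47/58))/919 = 422/26651-548399761*sqrt(22)/39976500000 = -0.05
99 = 99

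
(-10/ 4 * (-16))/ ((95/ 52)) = 416/ 19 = 21.89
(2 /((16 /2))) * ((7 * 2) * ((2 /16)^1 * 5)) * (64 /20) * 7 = 49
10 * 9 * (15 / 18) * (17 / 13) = 1275 / 13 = 98.08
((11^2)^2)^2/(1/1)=214358881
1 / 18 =0.06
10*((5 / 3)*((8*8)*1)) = 3200 / 3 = 1066.67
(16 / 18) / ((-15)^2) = 8 / 2025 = 0.00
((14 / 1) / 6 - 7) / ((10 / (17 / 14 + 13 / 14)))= -1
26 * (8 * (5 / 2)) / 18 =28.89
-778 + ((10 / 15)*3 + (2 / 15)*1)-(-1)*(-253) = -15433 / 15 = -1028.87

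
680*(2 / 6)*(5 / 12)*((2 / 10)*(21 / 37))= 1190 / 111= 10.72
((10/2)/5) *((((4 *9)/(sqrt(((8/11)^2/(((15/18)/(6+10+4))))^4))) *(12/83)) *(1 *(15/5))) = 131769/1359872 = 0.10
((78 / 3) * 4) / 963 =104 / 963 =0.11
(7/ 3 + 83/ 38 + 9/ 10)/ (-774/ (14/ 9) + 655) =5404/ 157035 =0.03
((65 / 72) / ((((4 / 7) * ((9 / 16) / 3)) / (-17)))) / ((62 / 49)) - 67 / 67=-382363 / 3348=-114.21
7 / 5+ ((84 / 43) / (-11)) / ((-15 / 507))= 17507 / 2365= 7.40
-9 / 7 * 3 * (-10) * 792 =213840 / 7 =30548.57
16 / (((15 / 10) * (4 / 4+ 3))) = 8 / 3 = 2.67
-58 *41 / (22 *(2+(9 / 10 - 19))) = 11890 / 1771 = 6.71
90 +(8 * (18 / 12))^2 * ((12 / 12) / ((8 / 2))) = 126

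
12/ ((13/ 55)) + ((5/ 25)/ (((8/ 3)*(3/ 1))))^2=1056013/ 20800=50.77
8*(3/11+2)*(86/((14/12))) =103200/77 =1340.26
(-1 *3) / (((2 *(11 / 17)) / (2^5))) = -816 / 11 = -74.18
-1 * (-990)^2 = -980100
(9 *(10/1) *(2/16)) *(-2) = -45/2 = -22.50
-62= -62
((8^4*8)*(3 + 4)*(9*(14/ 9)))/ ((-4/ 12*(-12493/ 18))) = 173408256/ 12493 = 13880.43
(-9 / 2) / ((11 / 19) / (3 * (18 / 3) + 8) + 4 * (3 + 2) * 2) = -2223 / 19771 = -0.11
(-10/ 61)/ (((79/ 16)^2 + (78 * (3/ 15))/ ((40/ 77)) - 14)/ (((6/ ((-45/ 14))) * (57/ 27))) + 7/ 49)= 0.02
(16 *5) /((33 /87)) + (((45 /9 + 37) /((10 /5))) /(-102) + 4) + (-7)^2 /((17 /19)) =100781 /374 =269.47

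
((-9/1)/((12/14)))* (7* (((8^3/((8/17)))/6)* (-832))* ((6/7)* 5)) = 47523840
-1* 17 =-17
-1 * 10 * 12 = -120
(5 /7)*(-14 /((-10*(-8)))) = -1 /8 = -0.12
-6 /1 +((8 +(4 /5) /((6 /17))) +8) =184 /15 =12.27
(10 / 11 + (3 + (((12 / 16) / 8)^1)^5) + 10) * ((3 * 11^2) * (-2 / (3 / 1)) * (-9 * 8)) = 508249246131 / 2097152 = 242352.13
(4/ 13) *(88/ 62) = 176/ 403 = 0.44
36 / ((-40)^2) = 9 / 400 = 0.02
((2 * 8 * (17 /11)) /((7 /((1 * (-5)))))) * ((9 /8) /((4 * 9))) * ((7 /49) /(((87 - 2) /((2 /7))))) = -1 /3773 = -0.00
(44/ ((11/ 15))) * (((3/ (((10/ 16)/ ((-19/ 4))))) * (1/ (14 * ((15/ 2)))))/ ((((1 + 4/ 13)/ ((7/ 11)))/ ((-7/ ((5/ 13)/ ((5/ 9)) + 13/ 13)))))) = 269724/ 10285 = 26.22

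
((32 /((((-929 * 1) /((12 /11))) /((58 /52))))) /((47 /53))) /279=-98368 /580674237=-0.00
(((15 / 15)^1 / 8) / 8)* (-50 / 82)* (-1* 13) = 325 / 2624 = 0.12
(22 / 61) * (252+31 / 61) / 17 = 338866 / 63257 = 5.36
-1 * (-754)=754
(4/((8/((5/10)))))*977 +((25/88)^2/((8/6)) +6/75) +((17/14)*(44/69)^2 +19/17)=246.00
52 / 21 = 2.48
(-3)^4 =81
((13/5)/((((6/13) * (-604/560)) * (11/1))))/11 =-2366/54813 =-0.04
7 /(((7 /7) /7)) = 49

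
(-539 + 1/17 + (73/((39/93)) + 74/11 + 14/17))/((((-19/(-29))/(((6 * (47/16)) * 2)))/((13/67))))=-3551823981/952204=-3730.11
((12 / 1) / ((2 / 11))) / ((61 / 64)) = 4224 / 61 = 69.25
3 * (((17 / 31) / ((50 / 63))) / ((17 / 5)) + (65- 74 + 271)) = 243849 / 310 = 786.61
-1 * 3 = -3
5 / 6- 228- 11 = -1429 / 6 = -238.17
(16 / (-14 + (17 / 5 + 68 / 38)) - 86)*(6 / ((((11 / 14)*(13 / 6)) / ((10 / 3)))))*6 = -575680 / 93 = -6190.11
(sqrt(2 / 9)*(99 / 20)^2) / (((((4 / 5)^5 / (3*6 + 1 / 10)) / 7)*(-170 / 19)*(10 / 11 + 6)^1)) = -227660895*sqrt(2) / 4456448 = -72.25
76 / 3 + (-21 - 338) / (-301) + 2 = 25759 / 903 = 28.53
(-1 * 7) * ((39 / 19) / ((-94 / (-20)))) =-2730 / 893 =-3.06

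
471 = 471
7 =7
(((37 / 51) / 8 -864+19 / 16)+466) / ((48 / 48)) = -323725 / 816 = -396.72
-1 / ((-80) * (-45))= -1 / 3600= -0.00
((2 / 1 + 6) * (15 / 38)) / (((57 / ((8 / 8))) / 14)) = 280 / 361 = 0.78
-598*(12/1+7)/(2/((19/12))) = -107939/12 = -8994.92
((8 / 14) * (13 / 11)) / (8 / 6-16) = -39 / 847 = -0.05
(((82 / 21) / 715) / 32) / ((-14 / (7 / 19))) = -41 / 9129120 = -0.00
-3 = -3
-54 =-54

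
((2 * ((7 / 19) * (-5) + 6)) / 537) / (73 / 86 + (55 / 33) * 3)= 13588 / 5132109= 0.00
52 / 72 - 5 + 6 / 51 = -1273 / 306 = -4.16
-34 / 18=-17 / 9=-1.89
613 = 613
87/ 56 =1.55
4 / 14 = 2 / 7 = 0.29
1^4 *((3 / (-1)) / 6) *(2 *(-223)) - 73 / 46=10185 / 46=221.41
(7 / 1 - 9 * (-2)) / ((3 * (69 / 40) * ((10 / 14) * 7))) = 0.97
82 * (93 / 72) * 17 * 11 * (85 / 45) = 4040509 / 108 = 37412.12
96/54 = 16/9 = 1.78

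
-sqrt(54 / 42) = -3 * sqrt(7) / 7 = -1.13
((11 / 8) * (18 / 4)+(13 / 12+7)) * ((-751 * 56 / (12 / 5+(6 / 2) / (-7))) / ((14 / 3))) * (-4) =18005225 / 69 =260945.29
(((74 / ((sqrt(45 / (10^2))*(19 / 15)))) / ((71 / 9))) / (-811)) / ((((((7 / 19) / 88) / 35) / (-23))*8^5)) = 2106225*sqrt(5) / 58962944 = 0.08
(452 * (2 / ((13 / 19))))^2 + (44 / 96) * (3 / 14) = 33041679171 / 18928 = 1745650.84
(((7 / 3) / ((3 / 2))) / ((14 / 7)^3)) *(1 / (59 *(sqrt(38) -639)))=-497 / 96354788 -7 *sqrt(38) / 867193092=-0.00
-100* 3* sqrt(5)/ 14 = -47.92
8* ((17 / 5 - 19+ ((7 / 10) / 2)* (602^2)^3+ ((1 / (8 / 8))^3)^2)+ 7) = 666357029051213392 / 5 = 133271405810242678.40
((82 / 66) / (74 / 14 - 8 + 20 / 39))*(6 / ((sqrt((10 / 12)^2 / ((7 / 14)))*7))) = -0.41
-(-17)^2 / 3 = -289 / 3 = -96.33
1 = 1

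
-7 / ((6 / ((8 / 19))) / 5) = -140 / 57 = -2.46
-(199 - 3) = -196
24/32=3/4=0.75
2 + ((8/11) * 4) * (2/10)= 142/55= 2.58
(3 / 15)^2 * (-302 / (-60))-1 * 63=-47099 / 750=-62.80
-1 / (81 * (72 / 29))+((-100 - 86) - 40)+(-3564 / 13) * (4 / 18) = -21753737 / 75816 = -286.93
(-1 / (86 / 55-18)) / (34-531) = -55 / 449288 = -0.00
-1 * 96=-96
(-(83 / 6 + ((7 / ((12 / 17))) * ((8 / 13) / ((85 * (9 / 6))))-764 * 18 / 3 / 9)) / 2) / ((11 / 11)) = 579679 / 2340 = 247.73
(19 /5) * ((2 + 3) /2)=19 /2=9.50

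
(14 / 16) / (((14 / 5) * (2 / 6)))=15 / 16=0.94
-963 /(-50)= 963 /50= 19.26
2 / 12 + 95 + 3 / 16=4577 / 48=95.35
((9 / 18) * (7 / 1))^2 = 49 / 4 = 12.25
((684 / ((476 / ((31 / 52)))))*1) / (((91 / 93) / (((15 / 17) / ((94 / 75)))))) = 554617125 / 899846584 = 0.62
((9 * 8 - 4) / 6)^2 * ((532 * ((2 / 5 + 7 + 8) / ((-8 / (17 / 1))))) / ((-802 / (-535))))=-5383601531 / 3609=-1491715.58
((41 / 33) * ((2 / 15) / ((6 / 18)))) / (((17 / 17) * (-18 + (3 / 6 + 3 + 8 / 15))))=-164 / 4609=-0.04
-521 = -521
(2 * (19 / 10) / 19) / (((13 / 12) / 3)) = 36 / 65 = 0.55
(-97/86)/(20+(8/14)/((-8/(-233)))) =-679/22059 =-0.03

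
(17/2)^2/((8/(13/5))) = 3757/160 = 23.48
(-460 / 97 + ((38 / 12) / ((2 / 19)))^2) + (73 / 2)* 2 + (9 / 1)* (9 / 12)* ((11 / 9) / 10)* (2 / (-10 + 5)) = 972.93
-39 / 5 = -7.80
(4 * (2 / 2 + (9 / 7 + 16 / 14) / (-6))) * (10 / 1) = 500 / 21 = 23.81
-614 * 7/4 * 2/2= -2149/2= -1074.50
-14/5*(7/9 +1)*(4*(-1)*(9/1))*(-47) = -42112/5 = -8422.40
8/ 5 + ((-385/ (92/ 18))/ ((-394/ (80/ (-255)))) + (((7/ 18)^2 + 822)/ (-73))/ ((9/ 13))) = -16540122739/ 1123053660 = -14.73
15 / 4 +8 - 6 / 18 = 137 / 12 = 11.42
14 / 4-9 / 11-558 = -12217 / 22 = -555.32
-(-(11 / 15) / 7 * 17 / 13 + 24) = -32573 / 1365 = -23.86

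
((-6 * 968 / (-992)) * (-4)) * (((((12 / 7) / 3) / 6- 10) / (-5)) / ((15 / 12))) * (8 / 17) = -1610752 / 92225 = -17.47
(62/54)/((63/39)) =403/567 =0.71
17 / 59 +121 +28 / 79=566976 / 4661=121.64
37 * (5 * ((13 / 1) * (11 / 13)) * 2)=4070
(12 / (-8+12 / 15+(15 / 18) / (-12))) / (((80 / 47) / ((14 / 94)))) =-378 / 2617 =-0.14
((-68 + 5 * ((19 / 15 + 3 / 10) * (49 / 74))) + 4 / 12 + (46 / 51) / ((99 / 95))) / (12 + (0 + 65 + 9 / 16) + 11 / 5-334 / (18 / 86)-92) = 920826860 / 24031852647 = 0.04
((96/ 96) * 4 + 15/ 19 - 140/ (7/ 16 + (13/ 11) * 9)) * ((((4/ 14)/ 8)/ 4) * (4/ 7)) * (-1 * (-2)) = -41543/ 518434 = -0.08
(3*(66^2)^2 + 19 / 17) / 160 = 193542311 / 544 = 355776.31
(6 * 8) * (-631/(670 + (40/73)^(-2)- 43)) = -48.05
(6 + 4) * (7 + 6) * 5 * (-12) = -7800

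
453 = 453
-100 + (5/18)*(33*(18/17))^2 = 69110/289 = 239.13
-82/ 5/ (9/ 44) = -3608/ 45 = -80.18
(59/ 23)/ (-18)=-59/ 414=-0.14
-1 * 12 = -12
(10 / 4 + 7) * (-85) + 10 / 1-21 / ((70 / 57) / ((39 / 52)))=-32413 / 40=-810.32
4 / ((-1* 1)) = -4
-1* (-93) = 93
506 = 506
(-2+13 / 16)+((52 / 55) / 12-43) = -116447 / 2640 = -44.11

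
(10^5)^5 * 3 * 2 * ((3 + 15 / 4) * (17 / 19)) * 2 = 13770000000000000000000000000 / 19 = 724736842105263157894736800.00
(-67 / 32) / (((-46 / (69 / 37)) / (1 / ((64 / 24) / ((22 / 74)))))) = 6633 / 700928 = 0.01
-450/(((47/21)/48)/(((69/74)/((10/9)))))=-14084280/1739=-8099.07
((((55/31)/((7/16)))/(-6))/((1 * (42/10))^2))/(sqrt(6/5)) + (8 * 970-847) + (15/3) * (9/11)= 6917.06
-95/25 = -19/5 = -3.80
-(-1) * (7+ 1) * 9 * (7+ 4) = 792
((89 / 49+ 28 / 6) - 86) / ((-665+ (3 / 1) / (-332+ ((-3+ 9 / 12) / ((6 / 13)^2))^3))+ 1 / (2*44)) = 707090894488 / 5913311290789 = 0.12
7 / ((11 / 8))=56 / 11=5.09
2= 2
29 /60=0.48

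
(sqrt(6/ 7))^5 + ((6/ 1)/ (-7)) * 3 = -18/ 7 + 36 * sqrt(42)/ 343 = -1.89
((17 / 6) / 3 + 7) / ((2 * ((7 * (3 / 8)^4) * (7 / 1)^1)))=146432 / 35721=4.10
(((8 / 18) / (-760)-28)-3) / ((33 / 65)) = -61.06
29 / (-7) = -29 / 7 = -4.14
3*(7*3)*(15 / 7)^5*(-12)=-34157.64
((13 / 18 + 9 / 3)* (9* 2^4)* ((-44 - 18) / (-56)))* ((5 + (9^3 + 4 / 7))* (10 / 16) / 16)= 17027.96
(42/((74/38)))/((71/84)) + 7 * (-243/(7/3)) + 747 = 114318/2627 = 43.52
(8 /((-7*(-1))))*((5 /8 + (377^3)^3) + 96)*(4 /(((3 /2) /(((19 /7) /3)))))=20785631201403188543818232 /49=424196555130677317220780.20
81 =81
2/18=1/9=0.11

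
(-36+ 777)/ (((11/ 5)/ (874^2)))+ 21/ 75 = 70754014577/ 275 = 257287325.73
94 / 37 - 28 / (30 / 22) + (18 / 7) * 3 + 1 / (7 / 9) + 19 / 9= -11458 / 1665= -6.88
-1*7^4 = -2401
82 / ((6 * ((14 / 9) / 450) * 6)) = 9225 / 14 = 658.93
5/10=0.50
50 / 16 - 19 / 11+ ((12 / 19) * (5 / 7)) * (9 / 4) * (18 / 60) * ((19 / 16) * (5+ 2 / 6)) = 2049 / 616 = 3.33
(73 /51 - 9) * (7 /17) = -3.12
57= 57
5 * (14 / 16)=4.38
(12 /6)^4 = 16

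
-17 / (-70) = 17 / 70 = 0.24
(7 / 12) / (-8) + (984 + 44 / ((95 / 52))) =1008.01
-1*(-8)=8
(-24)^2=576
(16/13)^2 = 256/169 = 1.51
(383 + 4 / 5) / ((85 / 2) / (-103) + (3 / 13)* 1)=-5139082 / 2435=-2110.51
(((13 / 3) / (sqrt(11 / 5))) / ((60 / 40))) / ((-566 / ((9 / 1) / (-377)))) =sqrt(55) / 90277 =0.00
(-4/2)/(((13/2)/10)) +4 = 12/13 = 0.92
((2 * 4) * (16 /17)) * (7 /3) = 896 /51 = 17.57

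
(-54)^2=2916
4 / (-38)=-2 / 19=-0.11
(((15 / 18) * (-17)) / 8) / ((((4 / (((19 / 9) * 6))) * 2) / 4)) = -1615 / 144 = -11.22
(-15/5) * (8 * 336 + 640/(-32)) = -8004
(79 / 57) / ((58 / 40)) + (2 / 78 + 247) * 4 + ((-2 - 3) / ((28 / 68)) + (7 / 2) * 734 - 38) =527671180 / 150423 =3507.92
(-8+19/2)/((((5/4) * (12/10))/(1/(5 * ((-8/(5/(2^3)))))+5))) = 319/64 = 4.98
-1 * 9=-9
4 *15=60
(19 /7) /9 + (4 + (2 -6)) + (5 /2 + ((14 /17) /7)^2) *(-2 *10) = -909899 /18207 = -49.98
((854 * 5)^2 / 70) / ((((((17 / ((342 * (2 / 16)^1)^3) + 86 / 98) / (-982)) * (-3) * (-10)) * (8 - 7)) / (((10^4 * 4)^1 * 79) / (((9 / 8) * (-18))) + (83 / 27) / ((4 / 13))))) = 651923444350194634023 / 430124770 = 1515661244875.98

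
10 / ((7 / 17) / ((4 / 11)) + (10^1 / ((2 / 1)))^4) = 680 / 42577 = 0.02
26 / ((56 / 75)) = 975 / 28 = 34.82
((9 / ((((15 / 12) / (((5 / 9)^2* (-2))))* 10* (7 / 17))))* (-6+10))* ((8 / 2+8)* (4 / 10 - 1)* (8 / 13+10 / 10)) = 3264 / 65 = 50.22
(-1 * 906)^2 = 820836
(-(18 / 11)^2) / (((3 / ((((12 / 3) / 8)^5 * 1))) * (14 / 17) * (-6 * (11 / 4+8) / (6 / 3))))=153 / 145684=0.00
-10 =-10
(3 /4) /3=1 /4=0.25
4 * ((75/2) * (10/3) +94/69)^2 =304083844/4761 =63869.74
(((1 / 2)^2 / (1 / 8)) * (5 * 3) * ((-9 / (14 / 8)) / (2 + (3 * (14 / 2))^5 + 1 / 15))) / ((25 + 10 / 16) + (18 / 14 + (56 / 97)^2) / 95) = -0.00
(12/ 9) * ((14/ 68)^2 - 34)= -13085/ 289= -45.28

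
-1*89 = -89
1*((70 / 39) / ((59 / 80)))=5600 / 2301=2.43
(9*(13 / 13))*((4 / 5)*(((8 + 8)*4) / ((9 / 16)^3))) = 1048576 / 405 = 2589.08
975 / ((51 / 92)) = 29900 / 17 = 1758.82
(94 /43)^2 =8836 /1849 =4.78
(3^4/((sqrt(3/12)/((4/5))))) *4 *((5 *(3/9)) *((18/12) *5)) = 6480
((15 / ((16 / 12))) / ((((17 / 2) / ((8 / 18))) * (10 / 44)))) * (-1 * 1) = -44 / 17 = -2.59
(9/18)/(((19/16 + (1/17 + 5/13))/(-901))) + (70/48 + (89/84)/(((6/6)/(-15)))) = -281603599/968856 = -290.66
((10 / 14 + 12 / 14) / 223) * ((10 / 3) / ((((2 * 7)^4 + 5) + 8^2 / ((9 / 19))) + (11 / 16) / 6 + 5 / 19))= 200640 / 329341508027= 0.00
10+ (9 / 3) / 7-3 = 52 / 7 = 7.43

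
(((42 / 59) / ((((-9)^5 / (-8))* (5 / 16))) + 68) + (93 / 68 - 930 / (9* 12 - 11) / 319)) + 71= 1714587342292283 / 12217564444140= 140.34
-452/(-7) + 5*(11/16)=7617/112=68.01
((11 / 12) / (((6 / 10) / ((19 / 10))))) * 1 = 209 / 72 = 2.90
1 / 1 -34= -33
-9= -9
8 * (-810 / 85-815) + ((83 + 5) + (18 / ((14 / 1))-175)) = -795152 / 119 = -6681.95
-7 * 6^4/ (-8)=1134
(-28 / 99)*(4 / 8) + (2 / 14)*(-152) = -15146 / 693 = -21.86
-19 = -19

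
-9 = -9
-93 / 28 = -3.32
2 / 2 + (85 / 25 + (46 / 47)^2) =59178 / 11045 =5.36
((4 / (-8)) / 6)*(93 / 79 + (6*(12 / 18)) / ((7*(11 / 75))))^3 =-9797352389127 / 900354295148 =-10.88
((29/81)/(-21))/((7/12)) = -116/3969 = -0.03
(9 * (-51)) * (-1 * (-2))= -918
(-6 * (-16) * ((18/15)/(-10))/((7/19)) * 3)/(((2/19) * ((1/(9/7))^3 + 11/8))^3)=-2791841156645197824/218191621365725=-12795.36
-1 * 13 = -13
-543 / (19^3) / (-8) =543 / 54872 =0.01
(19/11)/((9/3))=19/33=0.58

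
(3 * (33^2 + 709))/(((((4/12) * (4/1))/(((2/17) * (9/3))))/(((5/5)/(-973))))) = -24273/16541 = -1.47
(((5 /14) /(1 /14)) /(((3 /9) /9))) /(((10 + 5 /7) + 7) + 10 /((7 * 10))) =189 /25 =7.56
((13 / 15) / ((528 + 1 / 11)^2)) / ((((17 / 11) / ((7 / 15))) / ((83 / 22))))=913913 / 258145279650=0.00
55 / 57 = 0.96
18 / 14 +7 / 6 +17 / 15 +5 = 601 / 70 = 8.59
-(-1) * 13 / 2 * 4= 26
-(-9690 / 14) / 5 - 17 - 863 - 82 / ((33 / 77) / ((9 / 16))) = -47555 / 56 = -849.20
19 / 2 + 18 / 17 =359 / 34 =10.56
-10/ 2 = -5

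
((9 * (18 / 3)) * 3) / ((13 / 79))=12798 / 13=984.46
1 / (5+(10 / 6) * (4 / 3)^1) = 9 / 65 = 0.14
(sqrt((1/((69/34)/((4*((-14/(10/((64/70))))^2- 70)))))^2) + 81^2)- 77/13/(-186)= 232736718841/34758750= 6695.77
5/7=0.71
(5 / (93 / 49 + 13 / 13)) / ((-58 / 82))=-10045 / 4118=-2.44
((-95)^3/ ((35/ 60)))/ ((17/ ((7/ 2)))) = -5144250/ 17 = -302602.94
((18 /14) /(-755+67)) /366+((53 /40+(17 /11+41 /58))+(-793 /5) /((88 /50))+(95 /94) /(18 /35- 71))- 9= -10382634172683273 /108661076622560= -95.55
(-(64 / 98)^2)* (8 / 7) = -0.49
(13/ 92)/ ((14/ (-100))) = -325/ 322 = -1.01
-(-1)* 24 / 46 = 12 / 23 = 0.52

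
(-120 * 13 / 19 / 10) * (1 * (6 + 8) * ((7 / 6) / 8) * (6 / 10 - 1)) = 637 / 95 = 6.71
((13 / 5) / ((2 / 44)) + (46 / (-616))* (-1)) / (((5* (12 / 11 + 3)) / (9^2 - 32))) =205807 / 1500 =137.20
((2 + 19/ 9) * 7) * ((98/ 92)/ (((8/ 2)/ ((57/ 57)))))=12691/ 1656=7.66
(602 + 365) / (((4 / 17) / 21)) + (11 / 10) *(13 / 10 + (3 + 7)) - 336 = 4299059 / 50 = 85981.18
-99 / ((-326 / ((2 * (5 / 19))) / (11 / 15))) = 363 / 3097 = 0.12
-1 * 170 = -170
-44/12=-11/3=-3.67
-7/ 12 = -0.58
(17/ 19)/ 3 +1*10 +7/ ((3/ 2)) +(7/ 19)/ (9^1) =2566/ 171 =15.01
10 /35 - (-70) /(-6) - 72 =-1751 /21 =-83.38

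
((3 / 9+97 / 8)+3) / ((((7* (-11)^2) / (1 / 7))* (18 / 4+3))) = 53 / 152460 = 0.00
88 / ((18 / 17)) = 748 / 9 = 83.11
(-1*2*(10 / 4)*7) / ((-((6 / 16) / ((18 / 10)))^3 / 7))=677376 / 25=27095.04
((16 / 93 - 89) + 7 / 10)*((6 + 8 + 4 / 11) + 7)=-3852073 / 2046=-1882.73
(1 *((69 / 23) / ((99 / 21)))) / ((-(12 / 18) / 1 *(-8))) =21 / 176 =0.12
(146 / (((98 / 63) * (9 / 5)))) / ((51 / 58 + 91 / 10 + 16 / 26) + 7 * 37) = 688025 / 3557302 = 0.19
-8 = -8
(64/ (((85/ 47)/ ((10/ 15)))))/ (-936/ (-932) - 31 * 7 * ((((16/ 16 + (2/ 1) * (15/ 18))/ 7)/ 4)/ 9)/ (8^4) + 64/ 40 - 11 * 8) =-25836650496/ 93520637507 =-0.28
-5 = -5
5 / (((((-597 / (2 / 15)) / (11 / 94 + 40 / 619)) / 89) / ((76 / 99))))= -23829572 / 1719483579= -0.01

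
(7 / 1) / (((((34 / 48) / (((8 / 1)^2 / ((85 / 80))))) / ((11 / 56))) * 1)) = 33792 / 289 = 116.93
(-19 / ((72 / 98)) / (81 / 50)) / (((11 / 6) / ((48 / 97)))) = -372400 / 86427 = -4.31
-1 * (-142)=142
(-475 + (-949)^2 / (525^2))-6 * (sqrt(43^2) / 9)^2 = -503315072 / 826875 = -608.70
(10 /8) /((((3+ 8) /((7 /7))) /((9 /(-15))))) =-3 /44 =-0.07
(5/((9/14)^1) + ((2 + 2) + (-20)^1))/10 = -37/45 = -0.82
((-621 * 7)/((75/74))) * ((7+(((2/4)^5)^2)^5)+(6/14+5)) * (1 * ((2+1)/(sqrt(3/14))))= -150044852525233246281 * sqrt(42)/2814749767106560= -345466.51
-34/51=-2/3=-0.67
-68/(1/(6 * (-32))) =13056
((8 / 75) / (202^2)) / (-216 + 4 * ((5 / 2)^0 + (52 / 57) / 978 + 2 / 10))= -9291 / 750624467420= -0.00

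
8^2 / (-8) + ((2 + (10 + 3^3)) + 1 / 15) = 466 / 15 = 31.07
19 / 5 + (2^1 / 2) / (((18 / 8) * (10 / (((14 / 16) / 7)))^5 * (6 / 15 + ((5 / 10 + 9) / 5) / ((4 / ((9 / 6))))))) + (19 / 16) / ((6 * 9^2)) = 842090944027 / 221460480000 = 3.80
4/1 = 4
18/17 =1.06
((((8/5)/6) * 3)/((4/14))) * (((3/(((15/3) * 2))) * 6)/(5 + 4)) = 14/25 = 0.56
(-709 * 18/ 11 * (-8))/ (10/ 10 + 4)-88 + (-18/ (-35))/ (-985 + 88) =1768.29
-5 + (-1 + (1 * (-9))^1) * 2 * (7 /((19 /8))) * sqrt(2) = -1120 * sqrt(2) /19 - 5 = -88.36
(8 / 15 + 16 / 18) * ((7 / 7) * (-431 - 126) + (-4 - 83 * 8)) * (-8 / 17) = 125440 / 153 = 819.87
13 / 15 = 0.87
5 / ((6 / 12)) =10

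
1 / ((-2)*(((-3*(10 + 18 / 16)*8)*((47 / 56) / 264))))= 2464 / 4183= 0.59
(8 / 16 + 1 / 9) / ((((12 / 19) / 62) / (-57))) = -123101 / 36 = -3419.47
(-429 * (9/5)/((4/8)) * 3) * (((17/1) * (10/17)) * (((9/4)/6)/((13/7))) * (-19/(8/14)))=311070.38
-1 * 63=-63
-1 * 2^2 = -4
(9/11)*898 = 8082/11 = 734.73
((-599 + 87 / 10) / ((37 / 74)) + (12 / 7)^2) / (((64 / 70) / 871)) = -251307017 / 224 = -1121906.33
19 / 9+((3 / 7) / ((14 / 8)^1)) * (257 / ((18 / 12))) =19435 / 441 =44.07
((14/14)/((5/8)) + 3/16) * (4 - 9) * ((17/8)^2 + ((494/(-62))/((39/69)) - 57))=18889871/31744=595.07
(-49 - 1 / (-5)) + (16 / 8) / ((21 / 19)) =-4934 / 105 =-46.99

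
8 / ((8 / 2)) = 2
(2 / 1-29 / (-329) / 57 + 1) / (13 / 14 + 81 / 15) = 562880 / 1186797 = 0.47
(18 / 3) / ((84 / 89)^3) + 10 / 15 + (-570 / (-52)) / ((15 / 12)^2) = 95149129 / 6420960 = 14.82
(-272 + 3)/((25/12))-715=-21103/25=-844.12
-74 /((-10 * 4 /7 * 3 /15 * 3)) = 259 /12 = 21.58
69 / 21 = 23 / 7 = 3.29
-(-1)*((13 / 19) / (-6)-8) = -925 / 114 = -8.11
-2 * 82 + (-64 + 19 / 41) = -9329 / 41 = -227.54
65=65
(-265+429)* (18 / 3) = 984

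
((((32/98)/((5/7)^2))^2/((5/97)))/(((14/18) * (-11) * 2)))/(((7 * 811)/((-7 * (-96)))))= -10727424/195146875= -0.05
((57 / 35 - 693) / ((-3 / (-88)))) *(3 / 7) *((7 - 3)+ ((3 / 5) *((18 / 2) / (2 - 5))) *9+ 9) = 27812.88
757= 757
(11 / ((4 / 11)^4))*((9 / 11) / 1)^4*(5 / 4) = 360855 / 1024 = 352.40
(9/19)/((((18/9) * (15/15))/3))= 27/38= 0.71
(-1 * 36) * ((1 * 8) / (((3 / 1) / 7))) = -672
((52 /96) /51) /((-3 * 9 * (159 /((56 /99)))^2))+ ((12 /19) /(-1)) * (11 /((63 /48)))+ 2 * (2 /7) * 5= -2.44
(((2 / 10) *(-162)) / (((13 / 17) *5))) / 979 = -2754 / 318175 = -0.01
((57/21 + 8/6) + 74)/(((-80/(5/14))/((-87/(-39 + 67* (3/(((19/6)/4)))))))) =903089/6402144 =0.14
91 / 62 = 1.47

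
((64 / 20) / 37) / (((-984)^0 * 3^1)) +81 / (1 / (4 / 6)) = 29986 / 555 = 54.03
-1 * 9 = -9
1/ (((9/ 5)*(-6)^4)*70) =1/ 163296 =0.00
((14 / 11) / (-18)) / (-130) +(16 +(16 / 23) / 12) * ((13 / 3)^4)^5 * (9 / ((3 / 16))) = 4201204855788556.07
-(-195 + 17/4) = 763/4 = 190.75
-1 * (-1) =1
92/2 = 46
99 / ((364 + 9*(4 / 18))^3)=11 / 5447544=0.00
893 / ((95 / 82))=3854 / 5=770.80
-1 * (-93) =93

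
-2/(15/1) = -0.13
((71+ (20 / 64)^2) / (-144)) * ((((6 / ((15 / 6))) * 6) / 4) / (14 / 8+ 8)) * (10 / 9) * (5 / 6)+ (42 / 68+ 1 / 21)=10617335 / 21385728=0.50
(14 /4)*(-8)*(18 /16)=-31.50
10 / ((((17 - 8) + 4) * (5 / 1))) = 2 / 13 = 0.15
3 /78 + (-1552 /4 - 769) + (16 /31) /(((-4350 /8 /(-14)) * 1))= -2028188129 /1753050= -1156.95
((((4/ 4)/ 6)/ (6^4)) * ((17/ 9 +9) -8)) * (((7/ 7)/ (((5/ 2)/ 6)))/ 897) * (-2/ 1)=-1/ 503010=-0.00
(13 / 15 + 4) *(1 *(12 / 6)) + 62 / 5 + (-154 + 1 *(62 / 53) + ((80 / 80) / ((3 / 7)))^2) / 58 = 2710189 / 138330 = 19.59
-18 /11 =-1.64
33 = 33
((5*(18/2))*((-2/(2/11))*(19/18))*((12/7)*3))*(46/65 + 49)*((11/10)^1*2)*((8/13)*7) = -1069641936/845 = -1265848.44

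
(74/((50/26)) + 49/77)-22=4707/275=17.12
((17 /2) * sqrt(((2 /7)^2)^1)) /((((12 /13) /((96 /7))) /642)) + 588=1163868 /49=23752.41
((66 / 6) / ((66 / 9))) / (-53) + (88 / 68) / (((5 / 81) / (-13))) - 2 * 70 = -3717251 / 9010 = -412.57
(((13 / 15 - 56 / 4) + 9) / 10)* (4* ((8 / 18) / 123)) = -496 / 83025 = -0.01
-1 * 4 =-4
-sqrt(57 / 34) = -sqrt(1938) / 34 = -1.29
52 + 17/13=693/13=53.31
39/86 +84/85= 1.44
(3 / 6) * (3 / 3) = 1 / 2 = 0.50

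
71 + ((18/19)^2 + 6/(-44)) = 569927/7942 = 71.76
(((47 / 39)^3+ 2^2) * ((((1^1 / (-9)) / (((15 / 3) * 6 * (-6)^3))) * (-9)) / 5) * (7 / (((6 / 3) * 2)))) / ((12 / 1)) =-2387693 / 92252908800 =-0.00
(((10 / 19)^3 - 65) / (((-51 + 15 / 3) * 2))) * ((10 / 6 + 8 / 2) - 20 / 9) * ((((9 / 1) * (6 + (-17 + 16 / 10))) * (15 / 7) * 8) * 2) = -7777495140 / 1104299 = -7042.93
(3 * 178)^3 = 152273304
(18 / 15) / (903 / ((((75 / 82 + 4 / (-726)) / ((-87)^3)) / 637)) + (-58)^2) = -81183 / 28186777228449185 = -0.00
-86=-86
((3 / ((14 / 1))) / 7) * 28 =6 / 7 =0.86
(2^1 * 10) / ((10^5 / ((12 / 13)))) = 3 / 16250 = 0.00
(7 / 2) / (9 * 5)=7 / 90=0.08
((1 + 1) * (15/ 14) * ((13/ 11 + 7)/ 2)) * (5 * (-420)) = -202500/ 11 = -18409.09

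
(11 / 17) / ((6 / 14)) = 77 / 51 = 1.51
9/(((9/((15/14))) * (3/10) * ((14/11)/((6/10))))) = 165/98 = 1.68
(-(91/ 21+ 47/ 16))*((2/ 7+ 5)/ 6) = -12913/ 2016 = -6.41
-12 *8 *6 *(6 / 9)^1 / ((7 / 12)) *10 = -46080 / 7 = -6582.86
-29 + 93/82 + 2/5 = -11261/410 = -27.47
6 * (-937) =-5622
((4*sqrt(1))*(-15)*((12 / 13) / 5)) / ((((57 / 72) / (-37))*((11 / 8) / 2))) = 2045952 / 2717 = 753.02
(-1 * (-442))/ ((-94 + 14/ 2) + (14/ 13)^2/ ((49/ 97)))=-74698/ 14315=-5.22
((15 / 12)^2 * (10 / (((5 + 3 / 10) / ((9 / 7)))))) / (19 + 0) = 5625 / 28196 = 0.20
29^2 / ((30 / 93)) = 26071 / 10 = 2607.10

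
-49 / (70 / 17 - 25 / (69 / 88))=57477 / 32570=1.76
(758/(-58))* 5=-1895/29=-65.34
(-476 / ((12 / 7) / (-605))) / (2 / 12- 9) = -1007930 / 53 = -19017.55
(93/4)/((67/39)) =3627/268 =13.53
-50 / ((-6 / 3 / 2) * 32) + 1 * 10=185 / 16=11.56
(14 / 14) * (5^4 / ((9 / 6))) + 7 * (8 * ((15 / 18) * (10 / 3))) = 5150 / 9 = 572.22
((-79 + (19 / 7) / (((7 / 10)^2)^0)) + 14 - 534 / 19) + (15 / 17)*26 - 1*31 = -98.45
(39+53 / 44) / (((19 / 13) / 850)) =9773725 / 418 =23382.12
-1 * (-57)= 57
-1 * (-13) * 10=130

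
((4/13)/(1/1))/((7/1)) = 4/91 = 0.04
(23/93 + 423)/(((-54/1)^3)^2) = 0.00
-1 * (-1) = 1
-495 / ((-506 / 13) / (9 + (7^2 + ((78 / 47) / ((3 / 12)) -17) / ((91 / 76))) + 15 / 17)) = 164343285 / 257278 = 638.78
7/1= 7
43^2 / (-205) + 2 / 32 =-29379 / 3280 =-8.96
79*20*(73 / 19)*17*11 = 21568580 / 19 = 1135188.42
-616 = -616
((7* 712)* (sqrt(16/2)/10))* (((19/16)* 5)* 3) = 35511* sqrt(2)/2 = 25110.07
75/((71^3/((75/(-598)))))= -5625/214030778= -0.00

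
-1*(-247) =247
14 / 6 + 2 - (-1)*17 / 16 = 259 / 48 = 5.40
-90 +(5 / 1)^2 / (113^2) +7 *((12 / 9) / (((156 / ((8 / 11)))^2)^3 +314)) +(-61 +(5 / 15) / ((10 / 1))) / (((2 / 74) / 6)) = -2323900650653251887423046 / 170566547612393541585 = -13624.60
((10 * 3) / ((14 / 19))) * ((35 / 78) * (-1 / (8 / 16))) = -36.54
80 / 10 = 8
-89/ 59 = -1.51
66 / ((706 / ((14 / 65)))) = 462 / 22945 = 0.02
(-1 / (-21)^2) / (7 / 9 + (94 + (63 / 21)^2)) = -1 / 45766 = -0.00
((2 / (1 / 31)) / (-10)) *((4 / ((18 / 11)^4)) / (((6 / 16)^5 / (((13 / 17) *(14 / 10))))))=-338348122112 / 677587275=-499.34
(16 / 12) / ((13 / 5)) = 20 / 39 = 0.51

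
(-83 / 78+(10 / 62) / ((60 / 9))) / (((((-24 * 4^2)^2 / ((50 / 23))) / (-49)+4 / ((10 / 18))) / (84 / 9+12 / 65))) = 3040940 / 423085923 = 0.01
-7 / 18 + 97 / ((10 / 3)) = 1292 / 45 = 28.71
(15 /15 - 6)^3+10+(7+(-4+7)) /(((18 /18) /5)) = -65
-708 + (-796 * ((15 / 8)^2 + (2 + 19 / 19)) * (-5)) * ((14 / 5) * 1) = 575217 / 8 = 71902.12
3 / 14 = 0.21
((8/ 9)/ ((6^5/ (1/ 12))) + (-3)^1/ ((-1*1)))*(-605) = -190532045/ 104976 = -1815.01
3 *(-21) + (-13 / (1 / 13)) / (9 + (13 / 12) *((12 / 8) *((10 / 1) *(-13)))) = -50291 / 809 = -62.16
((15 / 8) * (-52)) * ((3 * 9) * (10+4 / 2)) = -31590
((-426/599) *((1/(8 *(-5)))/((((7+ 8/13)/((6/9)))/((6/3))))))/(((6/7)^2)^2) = 2216123/384270480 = 0.01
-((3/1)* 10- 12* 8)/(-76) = -33/38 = -0.87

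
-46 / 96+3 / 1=121 / 48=2.52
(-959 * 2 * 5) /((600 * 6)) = -959 /360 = -2.66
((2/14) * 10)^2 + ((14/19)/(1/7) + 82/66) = 259337/30723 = 8.44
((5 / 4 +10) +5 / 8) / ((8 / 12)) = 285 / 16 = 17.81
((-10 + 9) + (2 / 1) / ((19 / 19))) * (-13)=-13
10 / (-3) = -10 / 3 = -3.33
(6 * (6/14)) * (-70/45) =-4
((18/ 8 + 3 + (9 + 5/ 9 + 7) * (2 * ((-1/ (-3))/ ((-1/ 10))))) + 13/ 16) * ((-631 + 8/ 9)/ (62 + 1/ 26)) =3322032103/ 3135672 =1059.43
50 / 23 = 2.17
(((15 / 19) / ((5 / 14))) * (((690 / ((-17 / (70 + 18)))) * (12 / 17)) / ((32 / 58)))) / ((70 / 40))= -31695840 / 5491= -5772.33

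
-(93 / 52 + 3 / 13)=-105 / 52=-2.02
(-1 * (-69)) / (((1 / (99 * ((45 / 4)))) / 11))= 3381345 / 4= 845336.25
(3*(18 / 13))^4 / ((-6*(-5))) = 1417176 / 142805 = 9.92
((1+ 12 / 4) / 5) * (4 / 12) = 4 / 15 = 0.27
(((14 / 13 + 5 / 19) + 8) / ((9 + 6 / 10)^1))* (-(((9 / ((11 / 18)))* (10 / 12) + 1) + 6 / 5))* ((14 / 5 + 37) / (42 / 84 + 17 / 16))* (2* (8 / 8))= -243625352 / 339625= -717.34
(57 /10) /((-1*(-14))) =0.41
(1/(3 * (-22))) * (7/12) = -7/792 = -0.01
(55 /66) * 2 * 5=25 /3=8.33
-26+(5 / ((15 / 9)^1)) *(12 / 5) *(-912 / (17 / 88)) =-2891426 / 85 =-34016.78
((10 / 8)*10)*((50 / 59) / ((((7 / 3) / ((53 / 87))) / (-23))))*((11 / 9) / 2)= -8380625 / 215586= -38.87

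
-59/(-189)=59/189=0.31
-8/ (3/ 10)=-80/ 3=-26.67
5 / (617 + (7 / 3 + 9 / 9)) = 15 / 1861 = 0.01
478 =478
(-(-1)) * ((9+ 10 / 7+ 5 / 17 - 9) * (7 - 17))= -2050 / 119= -17.23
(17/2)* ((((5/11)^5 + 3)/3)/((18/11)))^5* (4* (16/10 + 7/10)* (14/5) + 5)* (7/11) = 77758241778121507319380462715189/5309274911345776164169361318850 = 14.65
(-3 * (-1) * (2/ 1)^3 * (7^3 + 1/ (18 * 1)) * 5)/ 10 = 12350/ 3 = 4116.67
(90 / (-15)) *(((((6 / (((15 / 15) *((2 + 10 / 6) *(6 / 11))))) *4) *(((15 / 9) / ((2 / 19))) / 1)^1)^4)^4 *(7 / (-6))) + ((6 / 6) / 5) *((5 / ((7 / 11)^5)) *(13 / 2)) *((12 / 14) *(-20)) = 2375439070537194392955137829999999874380220 / 117649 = 20190898949733481737670000000000000000.00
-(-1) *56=56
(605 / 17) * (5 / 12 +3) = 24805 / 204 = 121.59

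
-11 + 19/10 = -91/10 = -9.10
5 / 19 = 0.26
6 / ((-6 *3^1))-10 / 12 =-7 / 6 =-1.17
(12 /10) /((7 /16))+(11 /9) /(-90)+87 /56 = 19427 /4536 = 4.28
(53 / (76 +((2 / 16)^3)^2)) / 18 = 6946816 / 179306505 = 0.04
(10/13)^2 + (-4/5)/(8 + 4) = 1331/2535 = 0.53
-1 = -1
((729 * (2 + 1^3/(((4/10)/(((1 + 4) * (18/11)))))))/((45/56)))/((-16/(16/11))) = -1120392/605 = -1851.89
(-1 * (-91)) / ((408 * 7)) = 13 / 408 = 0.03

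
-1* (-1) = 1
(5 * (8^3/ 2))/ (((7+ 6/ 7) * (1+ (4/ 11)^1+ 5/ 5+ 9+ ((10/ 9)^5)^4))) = 21786536502630016411392/ 2619708182382116100125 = 8.32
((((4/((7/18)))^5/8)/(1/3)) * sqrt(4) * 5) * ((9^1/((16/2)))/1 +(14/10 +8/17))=52786971648/40817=1293259.47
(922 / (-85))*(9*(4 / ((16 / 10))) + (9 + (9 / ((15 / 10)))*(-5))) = -1383 / 85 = -16.27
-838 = -838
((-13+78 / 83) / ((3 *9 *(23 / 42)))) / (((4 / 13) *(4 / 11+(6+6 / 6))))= -1002001 / 2783322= -0.36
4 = 4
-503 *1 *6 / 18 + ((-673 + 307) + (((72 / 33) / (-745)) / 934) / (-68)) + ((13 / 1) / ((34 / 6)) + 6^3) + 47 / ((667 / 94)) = -40194553840147 / 130185270105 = -308.75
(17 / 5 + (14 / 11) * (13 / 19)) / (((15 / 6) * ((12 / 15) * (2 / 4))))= 4463 / 1045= 4.27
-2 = -2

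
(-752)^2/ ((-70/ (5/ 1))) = -282752/ 7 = -40393.14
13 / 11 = 1.18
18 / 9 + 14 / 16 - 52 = -393 / 8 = -49.12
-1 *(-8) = 8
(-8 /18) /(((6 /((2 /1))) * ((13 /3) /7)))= -28 /117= -0.24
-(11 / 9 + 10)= -101 / 9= -11.22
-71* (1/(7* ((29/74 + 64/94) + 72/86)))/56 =-5309167/55985636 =-0.09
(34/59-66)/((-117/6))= 7720/2301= 3.36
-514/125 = -4.11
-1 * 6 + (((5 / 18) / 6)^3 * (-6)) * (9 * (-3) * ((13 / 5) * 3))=-15227 / 2592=-5.87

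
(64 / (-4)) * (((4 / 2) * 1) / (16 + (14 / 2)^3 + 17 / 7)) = -112 / 1265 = -0.09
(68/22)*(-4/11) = -1.12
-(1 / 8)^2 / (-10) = 1 / 640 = 0.00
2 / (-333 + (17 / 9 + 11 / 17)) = -306 / 50561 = -0.01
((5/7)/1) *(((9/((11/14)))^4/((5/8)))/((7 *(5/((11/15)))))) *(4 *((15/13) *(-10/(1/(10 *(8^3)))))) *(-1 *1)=1685528248320/17303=97412486.18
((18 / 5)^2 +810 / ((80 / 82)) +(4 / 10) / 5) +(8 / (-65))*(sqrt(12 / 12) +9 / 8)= 1095937 / 1300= 843.03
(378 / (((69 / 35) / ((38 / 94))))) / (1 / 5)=418950 / 1081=387.56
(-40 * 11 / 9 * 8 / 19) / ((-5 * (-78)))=-352 / 6669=-0.05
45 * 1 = 45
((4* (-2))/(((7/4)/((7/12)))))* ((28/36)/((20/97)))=-10.06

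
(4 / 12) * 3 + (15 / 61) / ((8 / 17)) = 743 / 488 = 1.52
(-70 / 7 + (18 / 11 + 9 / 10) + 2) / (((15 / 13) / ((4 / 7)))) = -15626 / 5775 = -2.71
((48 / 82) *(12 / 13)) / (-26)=-144 / 6929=-0.02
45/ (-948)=-15/ 316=-0.05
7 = 7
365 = 365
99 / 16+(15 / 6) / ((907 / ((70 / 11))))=990523 / 159632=6.21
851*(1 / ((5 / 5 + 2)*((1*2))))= 851 / 6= 141.83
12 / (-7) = -12 / 7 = -1.71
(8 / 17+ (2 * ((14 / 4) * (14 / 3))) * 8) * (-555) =-2470120 / 17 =-145301.18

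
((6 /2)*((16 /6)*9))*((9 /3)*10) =2160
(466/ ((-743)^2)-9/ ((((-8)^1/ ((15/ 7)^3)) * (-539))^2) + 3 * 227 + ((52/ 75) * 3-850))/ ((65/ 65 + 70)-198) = 5039293835837462236337/ 3834132362598134027200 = 1.31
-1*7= -7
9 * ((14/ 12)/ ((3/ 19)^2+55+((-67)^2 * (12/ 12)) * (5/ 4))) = 5054/ 2727367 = 0.00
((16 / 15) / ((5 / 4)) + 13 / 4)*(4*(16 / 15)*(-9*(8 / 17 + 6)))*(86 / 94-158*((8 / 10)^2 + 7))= 614129197792 / 499375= 1229795.64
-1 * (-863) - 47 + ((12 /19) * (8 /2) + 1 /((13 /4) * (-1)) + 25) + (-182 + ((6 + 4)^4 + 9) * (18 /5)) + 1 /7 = 317217568 /8645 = 36693.76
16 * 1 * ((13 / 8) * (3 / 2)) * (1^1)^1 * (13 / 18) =169 / 6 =28.17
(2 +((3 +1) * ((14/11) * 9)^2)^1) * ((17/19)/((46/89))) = 48223849/52877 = 912.00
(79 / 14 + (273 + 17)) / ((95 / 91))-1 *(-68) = 66727 / 190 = 351.19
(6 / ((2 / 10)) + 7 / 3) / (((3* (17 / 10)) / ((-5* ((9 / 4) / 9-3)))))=26675 / 306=87.17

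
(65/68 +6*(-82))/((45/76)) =-634429/765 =-829.32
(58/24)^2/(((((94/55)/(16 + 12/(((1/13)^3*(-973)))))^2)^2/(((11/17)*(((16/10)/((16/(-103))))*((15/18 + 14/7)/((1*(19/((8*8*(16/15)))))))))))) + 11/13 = -61592947671321097365610117391/87503367121321550828247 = -703892.32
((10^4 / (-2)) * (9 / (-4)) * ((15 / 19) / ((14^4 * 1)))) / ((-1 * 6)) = -28125 / 729904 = -0.04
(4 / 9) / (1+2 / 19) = 76 / 189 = 0.40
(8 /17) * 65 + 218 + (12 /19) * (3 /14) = 562364 /2261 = 248.72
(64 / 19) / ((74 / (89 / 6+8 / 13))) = 0.70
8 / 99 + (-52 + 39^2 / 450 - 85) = -661019 / 4950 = -133.54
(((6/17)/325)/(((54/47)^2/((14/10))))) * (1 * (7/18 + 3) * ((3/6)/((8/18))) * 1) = 943243/214812000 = 0.00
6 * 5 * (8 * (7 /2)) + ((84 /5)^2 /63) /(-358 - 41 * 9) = 15266888 /18175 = 839.99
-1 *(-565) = 565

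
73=73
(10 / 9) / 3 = 10 / 27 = 0.37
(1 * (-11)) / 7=-11 / 7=-1.57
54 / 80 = 27 / 40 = 0.68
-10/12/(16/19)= -0.99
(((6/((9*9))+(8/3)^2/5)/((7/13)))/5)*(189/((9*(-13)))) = -202/225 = -0.90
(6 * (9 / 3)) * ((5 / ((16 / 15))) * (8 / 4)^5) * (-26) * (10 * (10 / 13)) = -540000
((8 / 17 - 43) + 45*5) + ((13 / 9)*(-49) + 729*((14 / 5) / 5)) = 1988743 / 3825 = 519.93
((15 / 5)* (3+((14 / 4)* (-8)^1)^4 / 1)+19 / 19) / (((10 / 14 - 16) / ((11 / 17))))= -141986306 / 1819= -78057.34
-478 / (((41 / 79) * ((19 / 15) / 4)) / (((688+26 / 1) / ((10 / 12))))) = -1941268896 / 779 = -2492001.15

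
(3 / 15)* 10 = 2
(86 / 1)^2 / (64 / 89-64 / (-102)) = 8392611 / 1528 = 5492.55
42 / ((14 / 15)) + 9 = 54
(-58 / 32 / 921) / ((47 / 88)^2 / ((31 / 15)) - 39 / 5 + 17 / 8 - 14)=2175580 / 21598021941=0.00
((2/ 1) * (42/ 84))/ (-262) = -1/ 262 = -0.00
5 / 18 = 0.28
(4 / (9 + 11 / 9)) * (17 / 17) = 9 / 23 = 0.39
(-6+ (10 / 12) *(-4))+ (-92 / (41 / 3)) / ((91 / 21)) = -17408 / 1599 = -10.89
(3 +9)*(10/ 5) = 24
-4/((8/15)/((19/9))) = -15.83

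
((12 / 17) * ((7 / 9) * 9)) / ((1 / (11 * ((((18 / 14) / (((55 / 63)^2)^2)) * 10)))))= 3402639576 / 2828375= 1203.04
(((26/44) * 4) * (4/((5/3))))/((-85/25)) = -312/187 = -1.67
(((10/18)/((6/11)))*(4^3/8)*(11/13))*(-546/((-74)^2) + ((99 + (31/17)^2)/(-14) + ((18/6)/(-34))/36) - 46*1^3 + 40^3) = 197806235474045/448656894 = 440885.31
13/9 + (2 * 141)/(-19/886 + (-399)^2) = 1835925539/1269468603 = 1.45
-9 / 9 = -1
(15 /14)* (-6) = -45 /7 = -6.43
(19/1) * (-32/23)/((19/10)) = -13.91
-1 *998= -998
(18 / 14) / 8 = 9 / 56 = 0.16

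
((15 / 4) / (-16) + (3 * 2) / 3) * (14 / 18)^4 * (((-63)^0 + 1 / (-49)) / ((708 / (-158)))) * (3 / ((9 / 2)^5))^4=-57333907456 / 58101483228833062739979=-0.00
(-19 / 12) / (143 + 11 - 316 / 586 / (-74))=-205979 / 20035116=-0.01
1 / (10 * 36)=1 / 360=0.00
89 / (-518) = -0.17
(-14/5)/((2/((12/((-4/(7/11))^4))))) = -50421/4685120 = -0.01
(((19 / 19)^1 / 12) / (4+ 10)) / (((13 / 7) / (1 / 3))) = 1 / 936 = 0.00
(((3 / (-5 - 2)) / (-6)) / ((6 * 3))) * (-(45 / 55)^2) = -9 / 3388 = -0.00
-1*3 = -3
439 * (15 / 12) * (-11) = -24145 / 4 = -6036.25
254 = 254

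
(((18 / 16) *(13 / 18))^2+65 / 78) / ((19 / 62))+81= 626533 / 7296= 85.87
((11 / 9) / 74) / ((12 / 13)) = 0.02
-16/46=-0.35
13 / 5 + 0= 13 / 5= 2.60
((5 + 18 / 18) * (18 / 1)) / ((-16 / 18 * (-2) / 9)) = 2187 / 4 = 546.75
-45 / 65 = -9 / 13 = -0.69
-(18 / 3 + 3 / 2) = -15 / 2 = -7.50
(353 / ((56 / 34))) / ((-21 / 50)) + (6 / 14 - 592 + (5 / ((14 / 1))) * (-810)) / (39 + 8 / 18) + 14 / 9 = -531.07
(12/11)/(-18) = -2/33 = -0.06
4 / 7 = 0.57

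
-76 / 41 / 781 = -76 / 32021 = -0.00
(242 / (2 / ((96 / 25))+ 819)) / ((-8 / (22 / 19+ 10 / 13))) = -691152 / 9716239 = -0.07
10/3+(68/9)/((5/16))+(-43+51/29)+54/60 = -33487/2610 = -12.83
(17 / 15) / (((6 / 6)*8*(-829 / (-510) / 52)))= 4.53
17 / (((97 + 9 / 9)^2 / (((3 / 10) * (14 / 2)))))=51 / 13720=0.00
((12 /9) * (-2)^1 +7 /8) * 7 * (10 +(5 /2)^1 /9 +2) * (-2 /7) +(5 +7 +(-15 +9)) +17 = 14471 /216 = 67.00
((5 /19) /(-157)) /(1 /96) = -480 /2983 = -0.16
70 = 70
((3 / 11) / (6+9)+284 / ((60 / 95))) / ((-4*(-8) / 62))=1150069 / 1320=871.26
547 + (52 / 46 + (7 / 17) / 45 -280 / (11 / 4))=446.32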